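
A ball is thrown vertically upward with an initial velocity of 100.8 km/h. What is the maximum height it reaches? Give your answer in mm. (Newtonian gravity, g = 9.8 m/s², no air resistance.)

v₀ = 100.8 km/h × 0.2777777777777778 = 28.0 m/s
h_max = v₀² / (2g) = 28.0² / (2 × 9.8) = 784.0 / 19.6 = 40.0 m
h_max = 40.0 m / 0.001 = 40000 mm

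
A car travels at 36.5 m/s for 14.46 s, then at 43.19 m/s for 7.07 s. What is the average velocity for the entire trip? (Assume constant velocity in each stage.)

d₁ = v₁t₁ = 36.5 × 14.46 = 527.79 m
d₂ = v₂t₂ = 43.19 × 7.07 = 305.3533 m
d_total = 833.1433 m, t_total = 21.53 s
v_avg = d_total/t_total = 833.1433/21.53 = 38.7 m/s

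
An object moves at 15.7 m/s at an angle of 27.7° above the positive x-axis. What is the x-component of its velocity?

vₓ = v cos(θ) = 15.7 × cos(27.7°) = 13.9 m/s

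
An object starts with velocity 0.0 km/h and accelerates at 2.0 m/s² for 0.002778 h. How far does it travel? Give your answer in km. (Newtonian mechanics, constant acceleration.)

v₀ = 0.0 km/h × 0.2777777777777778 = 0.0 m/s
t = 0.002778 h × 3600.0 = 10.0008 s
d = v₀ × t + ½ × a × t² = 0.0 × 10.0008 + 0.5 × 2.0 × 10.0008² = 100.016 m
d = 100.016 m / 1000.0 = 0.1 km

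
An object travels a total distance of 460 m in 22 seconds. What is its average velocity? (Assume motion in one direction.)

v_avg = Δd / Δt = 460 / 22 = 20.91 m/s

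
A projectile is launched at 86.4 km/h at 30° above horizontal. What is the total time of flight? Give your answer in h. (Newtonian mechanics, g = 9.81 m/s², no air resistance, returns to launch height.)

v₀ = 86.4 km/h × 0.2777777777777778 = 24.0 m/s
T = 2 × v₀ × sin(θ) / g = 2 × 24.0 × sin(30°) / 9.81 = 2 × 24.0 × 0.5 / 9.81 = 2.44648 s
T = 2.44648 s / 3600.0 = 0.0006796 h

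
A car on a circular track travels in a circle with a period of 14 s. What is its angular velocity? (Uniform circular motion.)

ω = 2π/T = 2π/14 = 0.4488 rad/s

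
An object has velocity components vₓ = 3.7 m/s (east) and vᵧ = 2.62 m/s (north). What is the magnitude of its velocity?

|v| = √(vₓ² + vᵧ²) = √(3.7² + 2.62²) = √(20.5544) = 4.53 m/s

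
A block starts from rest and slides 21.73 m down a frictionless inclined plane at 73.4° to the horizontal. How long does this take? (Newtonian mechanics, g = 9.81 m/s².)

a = g sin(θ) = 9.81 × sin(73.4°) = 9.4011 m/s²
t = √(2d/a) = √(2 × 21.73 / 9.4011) = 2.15 s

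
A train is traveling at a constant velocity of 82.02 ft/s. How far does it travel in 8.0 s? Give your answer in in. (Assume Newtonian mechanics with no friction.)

v = 82.02 ft/s × 0.3048 = 24.9997 m/s
d = v × t = 24.9997 × 8.0 = 199.998 m
d = 199.998 m / 0.0254 = 7874 in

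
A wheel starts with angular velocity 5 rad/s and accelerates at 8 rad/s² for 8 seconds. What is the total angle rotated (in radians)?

θ = ω₀t + ½αt² = 5×8 + ½×8×8² = 296.0 rad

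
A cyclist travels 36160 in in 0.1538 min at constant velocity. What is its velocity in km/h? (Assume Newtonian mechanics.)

d = 36160 in × 0.0254 = 918.464 m
t = 0.1538 min × 60.0 = 9.228 s
v = d / t = 918.464 / 9.228 = 99.5301 m/s
v = 99.5301 m/s / 0.2777777777777778 = 358.3 km/h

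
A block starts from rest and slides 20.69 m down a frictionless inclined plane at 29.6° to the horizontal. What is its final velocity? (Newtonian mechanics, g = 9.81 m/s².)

a = g sin(θ) = 9.81 × sin(29.6°) = 4.8456 m/s²
v = √(2ad) = √(2 × 4.8456 × 20.69) = 14.16 m/s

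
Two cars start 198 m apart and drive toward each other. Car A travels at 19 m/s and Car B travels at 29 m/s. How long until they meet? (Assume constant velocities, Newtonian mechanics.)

Combined speed: v_combined = 19 + 29 = 48 m/s
Time to meet: t = d/v_combined = 198/48 = 4.12 s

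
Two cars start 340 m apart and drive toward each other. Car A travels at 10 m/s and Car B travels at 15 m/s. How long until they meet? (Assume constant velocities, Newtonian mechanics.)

Combined speed: v_combined = 10 + 15 = 25 m/s
Time to meet: t = d/v_combined = 340/25 = 13.6 s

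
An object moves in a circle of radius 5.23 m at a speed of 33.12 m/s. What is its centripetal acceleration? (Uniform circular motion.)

a_c = v²/r = 33.12²/5.23 = 1096.9344/5.23 = 209.74 m/s²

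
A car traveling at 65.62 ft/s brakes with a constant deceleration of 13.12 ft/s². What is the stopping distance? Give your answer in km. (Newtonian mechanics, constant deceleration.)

v₀ = 65.62 ft/s × 0.3048 = 20.001 m/s
a = 13.12 ft/s² × 0.3048 = 3.99898 m/s²
d = v₀² / (2a) = 20.001² / (2 × 3.99898) = 400.04 / 7.99796 = 50.0178 m
d = 50.0178 m / 1000.0 = 0.05002 km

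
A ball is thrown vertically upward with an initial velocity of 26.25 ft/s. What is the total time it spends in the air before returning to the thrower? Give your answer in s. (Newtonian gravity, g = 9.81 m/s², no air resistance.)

v₀ = 26.25 ft/s × 0.3048 = 8.001 m/s
t_total = 2 × v₀ / g = 2 × 8.001 / 9.81 = 1.631 s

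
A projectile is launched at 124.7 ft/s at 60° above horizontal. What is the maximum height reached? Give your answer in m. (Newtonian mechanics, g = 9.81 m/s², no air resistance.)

v₀ = 124.7 ft/s × 0.3048 = 38.0086 m/s
H = v₀² × sin²(θ) / (2g) = 38.0086² × sin(60°)² / (2 × 9.81) = 1444.65 × 0.75 / 19.62 = 55.22 m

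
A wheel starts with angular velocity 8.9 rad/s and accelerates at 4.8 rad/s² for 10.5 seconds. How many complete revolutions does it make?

θ = ω₀t + ½αt² = 8.9×10.5 + ½×4.8×10.5² = 358.05 rad
Total revolutions = θ/(2π) = 358.05/(2π) = 56.99
Complete revolutions = ⌊56.99⌋ = 56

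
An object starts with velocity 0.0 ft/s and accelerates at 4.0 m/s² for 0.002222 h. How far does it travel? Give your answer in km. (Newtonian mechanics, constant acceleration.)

v₀ = 0.0 ft/s × 0.3048 = 0.0 m/s
t = 0.002222 h × 3600.0 = 7.9992 s
d = v₀ × t + ½ × a × t² = 0.0 × 7.9992 + 0.5 × 4.0 × 7.9992² = 127.974 m
d = 127.974 m / 1000.0 = 0.128 km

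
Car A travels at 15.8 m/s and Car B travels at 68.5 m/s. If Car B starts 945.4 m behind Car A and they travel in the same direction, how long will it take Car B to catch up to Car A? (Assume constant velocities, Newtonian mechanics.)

Relative speed: v_rel = 68.5 - 15.8 = 52.7 m/s
Time to catch: t = d₀/v_rel = 945.4/52.7 = 17.94 s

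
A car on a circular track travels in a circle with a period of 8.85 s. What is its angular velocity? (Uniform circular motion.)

ω = 2π/T = 2π/8.85 = 0.71 rad/s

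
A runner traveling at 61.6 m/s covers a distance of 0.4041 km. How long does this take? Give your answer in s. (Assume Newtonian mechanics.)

d = 0.4041 km × 1000.0 = 404.1 m
t = d / v = 404.1 / 61.6 = 6.56 s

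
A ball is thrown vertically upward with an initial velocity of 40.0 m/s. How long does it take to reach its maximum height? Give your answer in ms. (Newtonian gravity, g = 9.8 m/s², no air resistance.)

t_up = v₀ / g = 40.0 / 9.8 = 4.08163 s
t_up = 4.08163 s / 0.001 = 4082 ms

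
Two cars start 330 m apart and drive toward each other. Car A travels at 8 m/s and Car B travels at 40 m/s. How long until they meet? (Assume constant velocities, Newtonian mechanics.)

Combined speed: v_combined = 8 + 40 = 48 m/s
Time to meet: t = d/v_combined = 330/48 = 6.88 s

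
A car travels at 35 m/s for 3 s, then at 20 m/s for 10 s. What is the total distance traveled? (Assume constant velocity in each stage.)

d₁ = v₁t₁ = 35 × 3 = 105 m
d₂ = v₂t₂ = 20 × 10 = 200 m
d_total = 105 + 200 = 305 m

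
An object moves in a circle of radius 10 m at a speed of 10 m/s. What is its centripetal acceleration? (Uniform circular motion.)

a_c = v²/r = 10²/10 = 100/10 = 10.0 m/s²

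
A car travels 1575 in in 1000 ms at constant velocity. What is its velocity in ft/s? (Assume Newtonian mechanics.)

d = 1575 in × 0.0254 = 40.005 m
t = 1000 ms × 0.001 = 1.0 s
v = d / t = 40.005 / 1.0 = 40.005 m/s
v = 40.005 m/s / 0.3048 = 131.2 ft/s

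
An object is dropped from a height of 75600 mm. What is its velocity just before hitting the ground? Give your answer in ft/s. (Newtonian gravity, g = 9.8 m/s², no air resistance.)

h = 75600 mm × 0.001 = 75.6 m
v = √(2gh) = √(2 × 9.8 × 75.6) = 38.4936 m/s
v = 38.4936 m/s / 0.3048 = 126.3 ft/s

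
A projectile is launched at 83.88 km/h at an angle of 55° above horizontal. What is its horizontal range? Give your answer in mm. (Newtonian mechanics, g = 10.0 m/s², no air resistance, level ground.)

v₀ = 83.88 km/h × 0.2777777777777778 = 23.3 m/s
R = v₀² × sin(2θ) / g = 23.3² × sin(2 × 55°) / 10.0 = 542.89 × 0.9396926 / 10.0 = 51.01497 m
R = 51.01497 m / 0.001 = 51010 mm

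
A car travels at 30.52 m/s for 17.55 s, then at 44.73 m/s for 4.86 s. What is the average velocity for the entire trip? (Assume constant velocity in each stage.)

d₁ = v₁t₁ = 30.52 × 17.55 = 535.626 m
d₂ = v₂t₂ = 44.73 × 4.86 = 217.3878 m
d_total = 753.0138 m, t_total = 22.41 s
v_avg = d_total/t_total = 753.0138/22.41 = 33.6 m/s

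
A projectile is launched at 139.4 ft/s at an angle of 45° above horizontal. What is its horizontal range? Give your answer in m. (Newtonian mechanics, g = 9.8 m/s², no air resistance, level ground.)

v₀ = 139.4 ft/s × 0.3048 = 42.4891 m/s
R = v₀² × sin(2θ) / g = 42.4891² × sin(2 × 45°) / 9.8 = 1805.32 × 1.0 / 9.8 = 184.2 m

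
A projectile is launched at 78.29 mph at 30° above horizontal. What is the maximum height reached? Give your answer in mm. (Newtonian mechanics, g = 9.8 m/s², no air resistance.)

v₀ = 78.29 mph × 0.44704 = 34.9988 m/s
H = v₀² × sin²(θ) / (2g) = 34.9988² × sin(30°)² / (2 × 9.8) = 1224.92 × 0.25 / 19.6 = 15.624 m
H = 15.624 m / 0.001 = 15620 mm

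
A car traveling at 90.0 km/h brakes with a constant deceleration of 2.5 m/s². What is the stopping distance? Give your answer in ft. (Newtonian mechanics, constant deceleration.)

v₀ = 90.0 km/h × 0.2777777777777778 = 25.0 m/s
d = v₀² / (2a) = 25.0² / (2 × 2.5) = 625.0 / 5.0 = 125.0 m
d = 125.0 m / 0.3048 = 410.1 ft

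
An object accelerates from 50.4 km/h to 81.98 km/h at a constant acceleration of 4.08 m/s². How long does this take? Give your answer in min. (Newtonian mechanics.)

v₀ = 50.4 km/h × 0.2777777777777778 = 14.0 m/s
v = 81.98 km/h × 0.2777777777777778 = 22.7722 m/s
t = (v - v₀) / a = (22.7722 - 14.0) / 4.08 = 2.15005 s
t = 2.15005 s / 60.0 = 0.03583 min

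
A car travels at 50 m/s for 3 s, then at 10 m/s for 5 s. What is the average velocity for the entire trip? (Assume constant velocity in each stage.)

d₁ = v₁t₁ = 50 × 3 = 150 m
d₂ = v₂t₂ = 10 × 5 = 50 m
d_total = 200 m, t_total = 8 s
v_avg = d_total/t_total = 200/8 = 25.0 m/s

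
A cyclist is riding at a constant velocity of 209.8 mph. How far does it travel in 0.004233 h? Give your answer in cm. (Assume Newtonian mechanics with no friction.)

v = 209.8 mph × 0.44704 = 93.789 m/s
t = 0.004233 h × 3600.0 = 15.2388 s
d = v × t = 93.789 × 15.2388 = 1429.23 m
d = 1429.23 m / 0.01 = 142900 cm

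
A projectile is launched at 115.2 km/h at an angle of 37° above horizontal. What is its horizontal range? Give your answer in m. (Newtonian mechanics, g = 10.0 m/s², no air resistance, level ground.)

v₀ = 115.2 km/h × 0.2777777777777778 = 32.0 m/s
R = v₀² × sin(2θ) / g = 32.0² × sin(2 × 37°) / 10.0 = 1024.0 × 0.961262 / 10.0 = 98.43 m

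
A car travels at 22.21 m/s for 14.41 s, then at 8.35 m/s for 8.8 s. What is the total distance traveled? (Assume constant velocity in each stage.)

d₁ = v₁t₁ = 22.21 × 14.41 = 320.0461 m
d₂ = v₂t₂ = 8.35 × 8.8 = 73.48 m
d_total = 320.0461 + 73.48 = 393.53 m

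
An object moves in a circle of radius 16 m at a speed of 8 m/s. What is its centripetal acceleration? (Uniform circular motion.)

a_c = v²/r = 8²/16 = 64/16 = 4.0 m/s²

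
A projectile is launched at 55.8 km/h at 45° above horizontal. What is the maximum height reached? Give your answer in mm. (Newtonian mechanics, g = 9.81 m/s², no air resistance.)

v₀ = 55.8 km/h × 0.2777777777777778 = 15.5 m/s
H = v₀² × sin²(θ) / (2g) = 15.5² × sin(45°)² / (2 × 9.81) = 240.25 × 0.5 / 19.62 = 6.12258 m
H = 6.12258 m / 0.001 = 6123 mm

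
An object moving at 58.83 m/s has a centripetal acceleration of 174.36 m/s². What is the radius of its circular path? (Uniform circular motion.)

r = v²/a_c = 58.83²/174.36 = 19.85 m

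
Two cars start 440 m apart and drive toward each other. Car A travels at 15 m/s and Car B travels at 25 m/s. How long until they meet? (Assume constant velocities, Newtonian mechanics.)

Combined speed: v_combined = 15 + 25 = 40 m/s
Time to meet: t = d/v_combined = 440/40 = 11.0 s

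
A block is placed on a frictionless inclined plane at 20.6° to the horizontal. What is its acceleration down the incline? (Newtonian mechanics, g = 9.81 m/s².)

a = g sin(θ) = 9.81 × sin(20.6°) = 9.81 × 0.3518 = 3.45 m/s²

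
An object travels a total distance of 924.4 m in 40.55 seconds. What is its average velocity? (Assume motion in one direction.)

v_avg = Δd / Δt = 924.4 / 40.55 = 22.8 m/s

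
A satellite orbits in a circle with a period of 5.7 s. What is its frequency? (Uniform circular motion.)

f = 1/T = 1/5.7 = 0.1754 Hz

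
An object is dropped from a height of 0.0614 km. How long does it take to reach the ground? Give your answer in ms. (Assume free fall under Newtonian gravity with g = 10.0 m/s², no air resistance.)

h = 0.0614 km × 1000.0 = 61.4 m
t = √(2h/g) = √(2 × 61.4 / 10.0) = 3.50428 s
t = 3.50428 s / 0.001 = 3504 ms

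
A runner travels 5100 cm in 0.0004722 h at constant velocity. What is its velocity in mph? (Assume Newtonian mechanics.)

d = 5100 cm × 0.01 = 51.0 m
t = 0.0004722 h × 3600.0 = 1.69992 s
v = d / t = 51.0 / 1.69992 = 30.0014 m/s
v = 30.0014 m/s / 0.44704 = 67.11 mph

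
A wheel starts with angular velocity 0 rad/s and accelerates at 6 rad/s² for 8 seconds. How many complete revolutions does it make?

θ = ω₀t + ½αt² = 0×8 + ½×6×8² = 192.0 rad
Total revolutions = θ/(2π) = 192.0/(2π) = 30.56
Complete revolutions = ⌊30.56⌋ = 30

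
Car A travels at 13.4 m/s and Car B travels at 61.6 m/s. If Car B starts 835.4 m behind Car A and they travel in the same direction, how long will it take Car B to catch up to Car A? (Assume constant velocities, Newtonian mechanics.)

Relative speed: v_rel = 61.6 - 13.4 = 48.2 m/s
Time to catch: t = d₀/v_rel = 835.4/48.2 = 17.33 s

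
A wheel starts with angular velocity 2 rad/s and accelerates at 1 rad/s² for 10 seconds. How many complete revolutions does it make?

θ = ω₀t + ½αt² = 2×10 + ½×1×10² = 70.0 rad
Total revolutions = θ/(2π) = 70.0/(2π) = 11.14
Complete revolutions = ⌊11.14⌋ = 11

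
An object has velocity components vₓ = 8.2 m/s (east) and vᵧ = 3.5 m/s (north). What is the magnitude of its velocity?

|v| = √(vₓ² + vᵧ²) = √(8.2² + 3.5²) = √(79.49) = 8.92 m/s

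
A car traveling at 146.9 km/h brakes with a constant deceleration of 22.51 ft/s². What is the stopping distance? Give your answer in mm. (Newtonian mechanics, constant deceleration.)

v₀ = 146.9 km/h × 0.2777777777777778 = 40.8056 m/s
a = 22.51 ft/s² × 0.3048 = 6.86105 m/s²
d = v₀² / (2a) = 40.8056² / (2 × 6.86105) = 1665.1 / 13.7221 = 121.344 m
d = 121.344 m / 0.001 = 121300 mm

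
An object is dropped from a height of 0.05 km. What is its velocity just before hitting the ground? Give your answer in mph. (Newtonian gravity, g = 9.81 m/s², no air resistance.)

h = 0.05 km × 1000.0 = 50.0 m
v = √(2gh) = √(2 × 9.81 × 50.0) = 31.3209 m/s
v = 31.3209 m/s / 0.44704 = 70.06 mph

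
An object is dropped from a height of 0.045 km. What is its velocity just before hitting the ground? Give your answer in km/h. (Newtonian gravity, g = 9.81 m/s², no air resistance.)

h = 0.045 km × 1000.0 = 45.0 m
v = √(2gh) = √(2 × 9.81 × 45.0) = 29.7136 m/s
v = 29.7136 m/s / 0.2777777777777778 = 107.0 km/h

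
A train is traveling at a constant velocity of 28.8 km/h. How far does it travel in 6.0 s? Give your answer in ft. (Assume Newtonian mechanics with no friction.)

v = 28.8 km/h × 0.2777777777777778 = 8.0 m/s
d = v × t = 8.0 × 6.0 = 48.0 m
d = 48.0 m / 0.3048 = 157.5 ft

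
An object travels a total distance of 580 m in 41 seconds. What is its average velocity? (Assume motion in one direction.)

v_avg = Δd / Δt = 580 / 41 = 14.15 m/s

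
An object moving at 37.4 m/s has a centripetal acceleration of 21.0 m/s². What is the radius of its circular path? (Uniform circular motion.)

r = v²/a_c = 37.4²/21.0 = 66.61 m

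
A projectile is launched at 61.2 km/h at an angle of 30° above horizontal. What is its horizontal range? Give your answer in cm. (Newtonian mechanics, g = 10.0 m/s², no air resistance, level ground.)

v₀ = 61.2 km/h × 0.2777777777777778 = 17.0 m/s
R = v₀² × sin(2θ) / g = 17.0² × sin(2 × 30°) / 10.0 = 289.0 × 0.866025 / 10.0 = 25.0281 m
R = 25.0281 m / 0.01 = 2503 cm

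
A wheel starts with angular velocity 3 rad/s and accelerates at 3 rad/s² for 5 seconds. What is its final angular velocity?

ω = ω₀ + αt = 3 + 3 × 5 = 18 rad/s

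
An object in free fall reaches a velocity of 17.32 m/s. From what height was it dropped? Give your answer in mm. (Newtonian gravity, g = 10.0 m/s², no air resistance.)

h = v² / (2g) = 17.32² / (2 × 10.0) = 14.9991 m
h = 14.9991 m / 0.001 = 15000 mm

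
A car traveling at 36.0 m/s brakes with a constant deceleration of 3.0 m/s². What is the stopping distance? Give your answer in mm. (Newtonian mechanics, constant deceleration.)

d = v₀² / (2a) = 36.0² / (2 × 3.0) = 1296.0 / 6.0 = 216.0 m
d = 216.0 m / 0.001 = 216000 mm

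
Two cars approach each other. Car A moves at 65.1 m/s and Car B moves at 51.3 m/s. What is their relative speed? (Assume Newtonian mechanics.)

v_rel = v_A + v_B = 65.1 + 51.3 = 116.4 m/s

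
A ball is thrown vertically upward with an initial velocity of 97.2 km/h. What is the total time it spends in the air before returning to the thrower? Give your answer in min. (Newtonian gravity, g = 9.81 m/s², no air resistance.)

v₀ = 97.2 km/h × 0.2777777777777778 = 27.0 m/s
t_total = 2 × v₀ / g = 2 × 27.0 / 9.81 = 5.50459 s
t_total = 5.50459 s / 60.0 = 0.09174 min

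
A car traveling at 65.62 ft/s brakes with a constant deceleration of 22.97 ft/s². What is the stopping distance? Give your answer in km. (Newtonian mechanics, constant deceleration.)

v₀ = 65.62 ft/s × 0.3048 = 20.001 m/s
a = 22.97 ft/s² × 0.3048 = 7.00126 m/s²
d = v₀² / (2a) = 20.001² / (2 × 7.00126) = 400.04 / 14.0025 = 28.5692 m
d = 28.5692 m / 1000.0 = 0.02857 km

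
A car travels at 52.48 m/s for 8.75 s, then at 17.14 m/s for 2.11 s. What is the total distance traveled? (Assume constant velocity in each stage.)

d₁ = v₁t₁ = 52.48 × 8.75 = 459.2 m
d₂ = v₂t₂ = 17.14 × 2.11 = 36.1654 m
d_total = 459.2 + 36.1654 = 495.37 m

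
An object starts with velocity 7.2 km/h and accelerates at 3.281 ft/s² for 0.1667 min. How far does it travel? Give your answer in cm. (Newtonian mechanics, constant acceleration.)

v₀ = 7.2 km/h × 0.2777777777777778 = 2.0 m/s
a = 3.281 ft/s² × 0.3048 = 1.00005 m/s²
t = 0.1667 min × 60.0 = 10.002 s
d = v₀ × t + ½ × a × t² = 2.0 × 10.002 + 0.5 × 1.00005 × 10.002² = 70.0265 m
d = 70.0265 m / 0.01 = 7003 cm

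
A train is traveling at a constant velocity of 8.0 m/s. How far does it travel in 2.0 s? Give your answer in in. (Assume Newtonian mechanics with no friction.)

d = v × t = 8.0 × 2.0 = 16.0 m
d = 16.0 m / 0.0254 = 629.9 in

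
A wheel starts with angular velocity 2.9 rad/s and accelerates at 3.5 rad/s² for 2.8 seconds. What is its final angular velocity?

ω = ω₀ + αt = 2.9 + 3.5 × 2.8 = 12.7 rad/s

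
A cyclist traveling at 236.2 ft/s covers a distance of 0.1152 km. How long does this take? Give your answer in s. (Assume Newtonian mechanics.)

d = 0.1152 km × 1000.0 = 115.2 m
v = 236.2 ft/s × 0.3048 = 71.9938 m/s
t = d / v = 115.2 / 71.9938 = 1.6 s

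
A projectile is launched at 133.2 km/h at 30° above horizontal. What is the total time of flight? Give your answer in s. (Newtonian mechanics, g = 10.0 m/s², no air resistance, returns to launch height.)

v₀ = 133.2 km/h × 0.2777777777777778 = 37.0 m/s
T = 2 × v₀ × sin(θ) / g = 2 × 37.0 × sin(30°) / 10.0 = 2 × 37.0 × 0.5 / 10.0 = 3.7 s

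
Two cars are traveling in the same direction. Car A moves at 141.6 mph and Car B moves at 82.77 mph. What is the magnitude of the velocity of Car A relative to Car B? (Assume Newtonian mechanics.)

v_rel = |v_A - v_B| = |141.6 - 82.77| = 58.83 mph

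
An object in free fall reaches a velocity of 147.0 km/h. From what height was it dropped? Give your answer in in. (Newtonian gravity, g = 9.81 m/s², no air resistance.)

v = 147.0 km/h × 0.2777777777777778 = 40.8333 m/s
h = v² / (2g) = 40.8333² / (2 × 9.81) = 84.9826 m
h = 84.9826 m / 0.0254 = 3346 in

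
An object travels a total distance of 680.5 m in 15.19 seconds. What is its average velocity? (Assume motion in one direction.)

v_avg = Δd / Δt = 680.5 / 15.19 = 44.8 m/s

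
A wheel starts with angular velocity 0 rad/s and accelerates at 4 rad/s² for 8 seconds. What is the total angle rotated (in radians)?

θ = ω₀t + ½αt² = 0×8 + ½×4×8² = 128.0 rad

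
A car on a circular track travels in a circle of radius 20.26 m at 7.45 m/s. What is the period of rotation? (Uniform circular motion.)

T = 2πr/v = 2π×20.26/7.45 = 17.09 s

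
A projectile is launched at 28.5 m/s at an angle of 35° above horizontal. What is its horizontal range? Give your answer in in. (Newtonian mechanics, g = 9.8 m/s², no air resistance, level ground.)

R = v₀² × sin(2θ) / g = 28.5² × sin(2 × 35°) / 9.8 = 812.25 × 0.939693 / 9.8 = 77.8842 m
R = 77.8842 m / 0.0254 = 3066 in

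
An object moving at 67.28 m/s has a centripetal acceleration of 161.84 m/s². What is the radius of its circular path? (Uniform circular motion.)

r = v²/a_c = 67.28²/161.84 = 27.97 m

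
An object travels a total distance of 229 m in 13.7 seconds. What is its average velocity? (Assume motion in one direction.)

v_avg = Δd / Δt = 229 / 13.7 = 16.72 m/s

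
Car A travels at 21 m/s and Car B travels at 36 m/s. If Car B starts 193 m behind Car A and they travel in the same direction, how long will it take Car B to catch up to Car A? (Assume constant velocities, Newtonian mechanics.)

Relative speed: v_rel = 36 - 21 = 15 m/s
Time to catch: t = d₀/v_rel = 193/15 = 12.87 s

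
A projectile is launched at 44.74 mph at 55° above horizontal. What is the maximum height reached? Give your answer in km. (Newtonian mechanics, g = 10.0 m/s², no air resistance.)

v₀ = 44.74 mph × 0.44704 = 20.0006 m/s
H = v₀² × sin²(θ) / (2g) = 20.0006² × sin(55°)² / (2 × 10.0) = 400.024 × 0.67101 / 20.0 = 13.421 m
H = 13.421 m / 1000.0 = 0.01342 km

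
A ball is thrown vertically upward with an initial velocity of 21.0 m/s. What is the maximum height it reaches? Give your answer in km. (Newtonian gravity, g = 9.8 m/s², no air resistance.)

h_max = v₀² / (2g) = 21.0² / (2 × 9.8) = 441.0 / 19.6 = 22.5 m
h_max = 22.5 m / 1000.0 = 0.0225 km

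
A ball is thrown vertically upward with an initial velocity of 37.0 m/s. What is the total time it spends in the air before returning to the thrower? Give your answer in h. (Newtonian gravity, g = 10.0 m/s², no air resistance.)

t_total = 2 × v₀ / g = 2 × 37.0 / 10.0 = 7.4 s
t_total = 7.4 s / 3600.0 = 0.002056 h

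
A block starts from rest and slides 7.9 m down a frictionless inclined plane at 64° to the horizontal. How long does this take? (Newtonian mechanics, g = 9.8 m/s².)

a = g sin(θ) = 9.8 × sin(64°) = 8.8082 m/s²
t = √(2d/a) = √(2 × 7.9 / 8.8082) = 1.34 s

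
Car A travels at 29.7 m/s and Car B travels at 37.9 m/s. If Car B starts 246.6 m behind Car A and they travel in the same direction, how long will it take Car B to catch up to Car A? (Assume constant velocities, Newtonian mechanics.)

Relative speed: v_rel = 37.9 - 29.7 = 8.2 m/s
Time to catch: t = d₀/v_rel = 246.6/8.2 = 30.07 s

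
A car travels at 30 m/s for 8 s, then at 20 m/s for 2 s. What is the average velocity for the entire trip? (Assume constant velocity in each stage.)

d₁ = v₁t₁ = 30 × 8 = 240 m
d₂ = v₂t₂ = 20 × 2 = 40 m
d_total = 280 m, t_total = 10 s
v_avg = d_total/t_total = 280/10 = 28.0 m/s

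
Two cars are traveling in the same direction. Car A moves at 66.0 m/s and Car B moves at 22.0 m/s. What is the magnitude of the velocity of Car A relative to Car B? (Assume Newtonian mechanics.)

v_rel = |v_A - v_B| = |66.0 - 22.0| = 44.0 m/s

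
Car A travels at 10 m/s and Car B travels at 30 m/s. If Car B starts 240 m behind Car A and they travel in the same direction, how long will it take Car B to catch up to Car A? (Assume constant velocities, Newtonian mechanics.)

Relative speed: v_rel = 30 - 10 = 20 m/s
Time to catch: t = d₀/v_rel = 240/20 = 12.0 s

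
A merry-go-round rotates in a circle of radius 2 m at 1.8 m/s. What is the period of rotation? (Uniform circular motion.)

T = 2πr/v = 2π×2/1.8 = 6.98 s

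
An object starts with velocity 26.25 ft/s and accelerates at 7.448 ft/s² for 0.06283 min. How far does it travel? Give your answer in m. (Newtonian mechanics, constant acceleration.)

v₀ = 26.25 ft/s × 0.3048 = 8.001 m/s
a = 7.448 ft/s² × 0.3048 = 2.27015 m/s²
t = 0.06283 min × 60.0 = 3.7698 s
d = v₀ × t + ½ × a × t² = 8.001 × 3.7698 + 0.5 × 2.27015 × 3.7698² = 46.29 m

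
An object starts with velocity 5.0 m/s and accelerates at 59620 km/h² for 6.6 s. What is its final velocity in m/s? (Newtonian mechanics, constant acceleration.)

a = 59620 km/h² × 7.716049382716049e-05 = 4.60031 m/s²
v = v₀ + a × t = 5.0 + 4.60031 × 6.6 = 35.36 m/s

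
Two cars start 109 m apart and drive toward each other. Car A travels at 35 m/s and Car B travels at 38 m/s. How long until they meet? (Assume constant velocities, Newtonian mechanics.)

Combined speed: v_combined = 35 + 38 = 73 m/s
Time to meet: t = d/v_combined = 109/73 = 1.49 s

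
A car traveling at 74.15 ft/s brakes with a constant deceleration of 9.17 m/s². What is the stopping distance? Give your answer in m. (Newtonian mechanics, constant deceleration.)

v₀ = 74.15 ft/s × 0.3048 = 22.6009 m/s
d = v₀² / (2a) = 22.6009² / (2 × 9.17) = 510.801 / 18.34 = 27.85 m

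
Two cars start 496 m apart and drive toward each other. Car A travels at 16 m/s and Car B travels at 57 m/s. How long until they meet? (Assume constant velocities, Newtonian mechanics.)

Combined speed: v_combined = 16 + 57 = 73 m/s
Time to meet: t = d/v_combined = 496/73 = 6.79 s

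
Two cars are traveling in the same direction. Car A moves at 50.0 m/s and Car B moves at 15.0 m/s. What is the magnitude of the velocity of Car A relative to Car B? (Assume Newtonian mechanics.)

v_rel = |v_A - v_B| = |50.0 - 15.0| = 35.0 m/s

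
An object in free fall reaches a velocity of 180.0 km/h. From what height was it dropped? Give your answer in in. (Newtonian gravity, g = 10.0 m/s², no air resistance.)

v = 180.0 km/h × 0.2777777777777778 = 50.0 m/s
h = v² / (2g) = 50.0² / (2 × 10.0) = 125.0 m
h = 125.0 m / 0.0254 = 4921 in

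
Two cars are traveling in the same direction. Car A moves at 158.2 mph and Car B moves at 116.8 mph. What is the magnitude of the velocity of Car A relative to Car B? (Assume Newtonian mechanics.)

v_rel = |v_A - v_B| = |158.2 - 116.8| = 41.4 mph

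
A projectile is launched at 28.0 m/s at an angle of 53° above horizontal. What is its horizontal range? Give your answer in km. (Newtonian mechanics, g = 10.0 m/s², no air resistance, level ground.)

R = v₀² × sin(2θ) / g = 28.0² × sin(2 × 53°) / 10.0 = 784.0 × 0.961262 / 10.0 = 75.3629 m
R = 75.3629 m / 1000.0 = 0.07536 km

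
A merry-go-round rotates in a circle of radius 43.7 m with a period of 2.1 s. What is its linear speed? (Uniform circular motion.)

v = 2πr/T = 2π×43.7/2.1 = 130.75 m/s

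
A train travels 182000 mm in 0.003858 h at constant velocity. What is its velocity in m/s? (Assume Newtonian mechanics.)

d = 182000 mm × 0.001 = 182.0 m
t = 0.003858 h × 3600.0 = 13.8888 s
v = d / t = 182.0 / 13.8888 = 13.1 m/s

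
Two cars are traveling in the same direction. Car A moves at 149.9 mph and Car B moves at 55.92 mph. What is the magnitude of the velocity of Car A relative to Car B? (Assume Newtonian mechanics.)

v_rel = |v_A - v_B| = |149.9 - 55.92| = 93.98 mph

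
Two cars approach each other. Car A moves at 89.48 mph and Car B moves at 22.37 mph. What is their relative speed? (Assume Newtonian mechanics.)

v_rel = v_A + v_B = 89.48 + 22.37 = 111.85 mph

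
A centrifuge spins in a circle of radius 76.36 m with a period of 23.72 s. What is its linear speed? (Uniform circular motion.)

v = 2πr/T = 2π×76.36/23.72 = 20.23 m/s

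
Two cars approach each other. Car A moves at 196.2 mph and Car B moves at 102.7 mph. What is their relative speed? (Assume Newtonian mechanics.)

v_rel = v_A + v_B = 196.2 + 102.7 = 298.9 mph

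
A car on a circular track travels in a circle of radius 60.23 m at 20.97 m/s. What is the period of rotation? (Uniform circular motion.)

T = 2πr/v = 2π×60.23/20.97 = 18.05 s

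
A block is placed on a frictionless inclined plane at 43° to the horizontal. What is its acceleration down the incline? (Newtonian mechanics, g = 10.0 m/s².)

a = g sin(θ) = 10.0 × sin(43°) = 10.0 × 0.682 = 6.82 m/s²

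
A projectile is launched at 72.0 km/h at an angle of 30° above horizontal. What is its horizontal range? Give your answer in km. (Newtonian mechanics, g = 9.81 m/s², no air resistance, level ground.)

v₀ = 72.0 km/h × 0.2777777777777778 = 20.0 m/s
R = v₀² × sin(2θ) / g = 20.0² × sin(2 × 30°) / 9.81 = 400.0 × 0.866025 / 9.81 = 35.3119 m
R = 35.3119 m / 1000.0 = 0.03531 km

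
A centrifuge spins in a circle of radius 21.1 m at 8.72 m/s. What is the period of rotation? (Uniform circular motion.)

T = 2πr/v = 2π×21.1/8.72 = 15.2 s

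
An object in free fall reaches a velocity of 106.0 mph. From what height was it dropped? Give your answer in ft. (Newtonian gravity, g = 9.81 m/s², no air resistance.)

v = 106.0 mph × 0.44704 = 47.3862 m/s
h = v² / (2g) = 47.3862² / (2 × 9.81) = 114.447 m
h = 114.447 m / 0.3048 = 375.5 ft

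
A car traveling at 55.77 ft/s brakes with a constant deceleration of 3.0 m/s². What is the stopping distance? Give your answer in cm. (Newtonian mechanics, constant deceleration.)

v₀ = 55.77 ft/s × 0.3048 = 16.9987 m/s
d = v₀² / (2a) = 16.9987² / (2 × 3.0) = 288.956 / 6.0 = 48.1593 m
d = 48.1593 m / 0.01 = 4816 cm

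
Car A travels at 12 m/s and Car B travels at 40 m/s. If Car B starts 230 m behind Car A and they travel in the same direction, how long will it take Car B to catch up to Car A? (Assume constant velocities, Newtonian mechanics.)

Relative speed: v_rel = 40 - 12 = 28 m/s
Time to catch: t = d₀/v_rel = 230/28 = 8.21 s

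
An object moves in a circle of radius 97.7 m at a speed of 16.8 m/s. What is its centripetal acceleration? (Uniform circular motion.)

a_c = v²/r = 16.8²/97.7 = 282.24/97.7 = 2.89 m/s²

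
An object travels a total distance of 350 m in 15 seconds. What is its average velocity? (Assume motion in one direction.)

v_avg = Δd / Δt = 350 / 15 = 23.33 m/s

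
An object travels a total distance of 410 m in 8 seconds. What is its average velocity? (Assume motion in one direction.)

v_avg = Δd / Δt = 410 / 8 = 51.25 m/s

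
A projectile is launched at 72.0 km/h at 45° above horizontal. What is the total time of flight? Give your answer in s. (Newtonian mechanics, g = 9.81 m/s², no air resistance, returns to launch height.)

v₀ = 72.0 km/h × 0.2777777777777778 = 20.0 m/s
T = 2 × v₀ × sin(θ) / g = 2 × 20.0 × sin(45°) / 9.81 = 2 × 20.0 × 0.707107 / 9.81 = 2.883 s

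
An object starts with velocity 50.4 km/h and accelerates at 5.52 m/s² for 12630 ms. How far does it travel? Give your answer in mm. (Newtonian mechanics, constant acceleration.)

v₀ = 50.4 km/h × 0.2777777777777778 = 14.0 m/s
t = 12630 ms × 0.001 = 12.63 s
d = v₀ × t + ½ × a × t² = 14.0 × 12.63 + 0.5 × 5.52 × 12.63² = 617.087 m
d = 617.087 m / 0.001 = 617100 mm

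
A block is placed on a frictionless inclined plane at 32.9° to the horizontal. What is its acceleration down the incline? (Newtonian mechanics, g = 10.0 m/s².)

a = g sin(θ) = 10.0 × sin(32.9°) = 10.0 × 0.5432 = 5.43 m/s²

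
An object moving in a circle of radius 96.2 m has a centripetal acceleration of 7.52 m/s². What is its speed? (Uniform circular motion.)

v = √(a_c × r) = √(7.52 × 96.2) = 26.9 m/s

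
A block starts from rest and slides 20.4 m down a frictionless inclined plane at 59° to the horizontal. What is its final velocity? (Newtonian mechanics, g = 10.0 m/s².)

a = g sin(θ) = 10.0 × sin(59°) = 8.5717 m/s²
v = √(2ad) = √(2 × 8.5717 × 20.4) = 18.7 m/s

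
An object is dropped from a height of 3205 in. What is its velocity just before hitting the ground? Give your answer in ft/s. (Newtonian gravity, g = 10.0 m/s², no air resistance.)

h = 3205 in × 0.0254 = 81.407 m
v = √(2gh) = √(2 × 10.0 × 81.407) = 40.3502 m/s
v = 40.3502 m/s / 0.3048 = 132.4 ft/s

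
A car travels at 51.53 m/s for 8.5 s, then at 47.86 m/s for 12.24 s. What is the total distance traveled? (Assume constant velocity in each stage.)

d₁ = v₁t₁ = 51.53 × 8.5 = 438.005 m
d₂ = v₂t₂ = 47.86 × 12.24 = 585.8064 m
d_total = 438.005 + 585.8064 = 1023.81 m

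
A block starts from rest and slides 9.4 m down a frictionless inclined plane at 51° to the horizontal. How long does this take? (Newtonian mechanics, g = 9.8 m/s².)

a = g sin(θ) = 9.8 × sin(51°) = 7.616 m/s²
t = √(2d/a) = √(2 × 9.4 / 7.616) = 1.57 s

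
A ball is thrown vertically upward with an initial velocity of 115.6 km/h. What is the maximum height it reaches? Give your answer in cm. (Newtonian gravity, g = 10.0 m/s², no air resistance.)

v₀ = 115.6 km/h × 0.2777777777777778 = 32.1111 m/s
h_max = v₀² / (2g) = 32.1111² / (2 × 10.0) = 1031.12 / 20.0 = 51.556 m
h_max = 51.556 m / 0.01 = 5156 cm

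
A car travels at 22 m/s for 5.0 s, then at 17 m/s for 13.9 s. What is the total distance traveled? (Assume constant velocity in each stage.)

d₁ = v₁t₁ = 22 × 5.0 = 110.0 m
d₂ = v₂t₂ = 17 × 13.9 = 236.3 m
d_total = 110.0 + 236.3 = 346.3 m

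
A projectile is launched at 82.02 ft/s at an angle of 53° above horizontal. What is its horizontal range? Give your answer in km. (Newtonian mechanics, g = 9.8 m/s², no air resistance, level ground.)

v₀ = 82.02 ft/s × 0.3048 = 24.9997 m/s
R = v₀² × sin(2θ) / g = 24.9997² × sin(2 × 53°) / 9.8 = 624.985 × 0.961262 / 9.8 = 61.3035 m
R = 61.3035 m / 1000.0 = 0.0613 km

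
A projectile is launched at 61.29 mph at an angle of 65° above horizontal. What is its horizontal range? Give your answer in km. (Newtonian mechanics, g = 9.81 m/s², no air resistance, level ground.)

v₀ = 61.29 mph × 0.44704 = 27.3991 m/s
R = v₀² × sin(2θ) / g = 27.3991² × sin(2 × 65°) / 9.81 = 750.711 × 0.766044 / 9.81 = 58.6216 m
R = 58.6216 m / 1000.0 = 0.05862 km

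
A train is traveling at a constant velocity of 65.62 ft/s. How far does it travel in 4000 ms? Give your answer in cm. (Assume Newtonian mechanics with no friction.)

v = 65.62 ft/s × 0.3048 = 20.001 m/s
t = 4000 ms × 0.001 = 4.0 s
d = v × t = 20.001 × 4.0 = 80.004 m
d = 80.004 m / 0.01 = 8000 cm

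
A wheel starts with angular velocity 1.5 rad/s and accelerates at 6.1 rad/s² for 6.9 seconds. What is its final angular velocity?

ω = ω₀ + αt = 1.5 + 6.1 × 6.9 = 43.59 rad/s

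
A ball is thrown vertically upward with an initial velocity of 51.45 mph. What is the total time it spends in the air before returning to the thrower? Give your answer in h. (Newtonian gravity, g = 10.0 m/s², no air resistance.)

v₀ = 51.45 mph × 0.44704 = 23.0002 m/s
t_total = 2 × v₀ / g = 2 × 23.0002 / 10.0 = 4.60004 s
t_total = 4.60004 s / 3600.0 = 0.001278 h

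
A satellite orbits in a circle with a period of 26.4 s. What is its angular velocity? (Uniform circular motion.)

ω = 2π/T = 2π/26.4 = 0.238 rad/s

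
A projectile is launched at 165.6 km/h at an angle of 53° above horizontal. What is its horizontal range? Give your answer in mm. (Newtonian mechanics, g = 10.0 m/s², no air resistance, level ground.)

v₀ = 165.6 km/h × 0.2777777777777778 = 46.0 m/s
R = v₀² × sin(2θ) / g = 46.0² × sin(2 × 53°) / 10.0 = 2116.0 × 0.961262 / 10.0 = 203.403 m
R = 203.403 m / 0.001 = 203400 mm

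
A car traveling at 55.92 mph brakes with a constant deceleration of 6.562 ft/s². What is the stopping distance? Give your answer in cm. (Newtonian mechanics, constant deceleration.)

v₀ = 55.92 mph × 0.44704 = 24.9985 m/s
a = 6.562 ft/s² × 0.3048 = 2.0001 m/s²
d = v₀² / (2a) = 24.9985² / (2 × 2.0001) = 624.925 / 4.0002 = 156.223 m
d = 156.223 m / 0.01 = 15620 cm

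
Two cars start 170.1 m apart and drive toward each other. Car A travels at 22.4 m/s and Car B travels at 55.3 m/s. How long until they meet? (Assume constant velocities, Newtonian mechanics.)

Combined speed: v_combined = 22.4 + 55.3 = 77.7 m/s
Time to meet: t = d/v_combined = 170.1/77.7 = 2.19 s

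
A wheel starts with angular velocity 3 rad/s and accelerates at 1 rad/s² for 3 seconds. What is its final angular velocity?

ω = ω₀ + αt = 3 + 1 × 3 = 6 rad/s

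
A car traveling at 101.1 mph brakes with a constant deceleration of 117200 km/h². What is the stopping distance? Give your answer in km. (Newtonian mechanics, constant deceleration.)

v₀ = 101.1 mph × 0.44704 = 45.1957 m/s
a = 117200 km/h² × 7.716049382716049e-05 = 9.04321 m/s²
d = v₀² / (2a) = 45.1957² / (2 × 9.04321) = 2042.65 / 18.0864 = 112.938 m
d = 112.938 m / 1000.0 = 0.1129 km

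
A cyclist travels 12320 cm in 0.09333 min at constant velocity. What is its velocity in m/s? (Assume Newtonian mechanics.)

d = 12320 cm × 0.01 = 123.2 m
t = 0.09333 min × 60.0 = 5.5998 s
v = d / t = 123.2 / 5.5998 = 22.0 m/s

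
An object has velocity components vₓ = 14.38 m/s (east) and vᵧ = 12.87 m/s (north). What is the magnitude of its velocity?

|v| = √(vₓ² + vᵧ²) = √(14.38² + 12.87²) = √(372.4213) = 19.3 m/s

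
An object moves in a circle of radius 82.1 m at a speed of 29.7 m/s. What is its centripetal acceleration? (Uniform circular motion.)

a_c = v²/r = 29.7²/82.1 = 882.09/82.1 = 10.74 m/s²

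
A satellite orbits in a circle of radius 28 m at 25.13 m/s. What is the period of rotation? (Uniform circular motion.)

T = 2πr/v = 2π×28/25.13 = 7.0 s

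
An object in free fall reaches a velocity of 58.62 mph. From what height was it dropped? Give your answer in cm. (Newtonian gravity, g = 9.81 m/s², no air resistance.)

v = 58.62 mph × 0.44704 = 26.2055 m/s
h = v² / (2g) = 26.2055² / (2 × 9.81) = 35.0014 m
h = 35.0014 m / 0.01 = 3500 cm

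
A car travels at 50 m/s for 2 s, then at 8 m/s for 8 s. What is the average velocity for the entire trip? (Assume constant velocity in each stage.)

d₁ = v₁t₁ = 50 × 2 = 100 m
d₂ = v₂t₂ = 8 × 8 = 64 m
d_total = 164 m, t_total = 10 s
v_avg = d_total/t_total = 164/10 = 16.4 m/s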